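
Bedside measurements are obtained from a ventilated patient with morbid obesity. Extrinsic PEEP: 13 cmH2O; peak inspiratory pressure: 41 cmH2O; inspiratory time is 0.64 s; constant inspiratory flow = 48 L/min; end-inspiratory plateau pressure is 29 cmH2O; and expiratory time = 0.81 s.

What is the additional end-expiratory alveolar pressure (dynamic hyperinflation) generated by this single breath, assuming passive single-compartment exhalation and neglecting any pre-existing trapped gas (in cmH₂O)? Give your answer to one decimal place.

3.0

Flow: 48 L/min ÷ 60 = 0.8 L/s.
Vt = flow × Ti = 0.8 L/s × 0.64 s × 1000 mL/L = 512.0 mL.
R = (PIP − Pplat)/V̇ = (41 − 29) / 0.8 = 12.0/0.8 = 15.0 cmH2O·s/L.
C = Vt/(Pplat − PEEP) = 512.0 / (29 − 13) = 512.0/16.0 = 32.0 mL/cmH2O.
τ = R × C = 15.0 × 0.032 L/cmH2O = 0.48 s.
Fraction remaining = e^(−Te/τ) = e^(−0.81/0.48) = 0.185; trapped volume = 512.0 × 0.185 = 94.72 mL.
Additional alveolar pressure from trapping ≈ V_trapped / C = 94.72 / 32.0 = 2.96 cmH2O.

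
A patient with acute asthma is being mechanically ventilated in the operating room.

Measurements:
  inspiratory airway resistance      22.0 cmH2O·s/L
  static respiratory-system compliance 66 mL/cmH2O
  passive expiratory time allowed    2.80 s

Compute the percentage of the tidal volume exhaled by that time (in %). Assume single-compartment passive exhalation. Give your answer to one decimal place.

τ = R × C = 22.0 × 66 mL/cmH2O = 22.0 × 0.066 L/cmH2O = 1.452 s.
Passive exhalation: V(t)/V₀ = e^(−t/τ) = e^(−2.80/1.452) = 0.1454.
Fraction exhaled = 1 − 0.1454 = 0.8546 → 85.46%.

85.5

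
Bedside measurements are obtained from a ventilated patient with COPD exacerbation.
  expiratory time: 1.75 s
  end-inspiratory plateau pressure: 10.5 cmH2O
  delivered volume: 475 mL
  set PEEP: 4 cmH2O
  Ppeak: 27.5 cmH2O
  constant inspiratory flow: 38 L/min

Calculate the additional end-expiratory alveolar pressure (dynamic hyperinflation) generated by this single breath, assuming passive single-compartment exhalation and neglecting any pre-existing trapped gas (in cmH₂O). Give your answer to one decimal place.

Flow: 38 L/min ÷ 60 = 0.6333 L/s.
R = (PIP − Pplat)/V̇ = (27.5 − 10.5) / 0.6333 = 17.0/0.6333 = 26.844 cmH2O·s/L.
C = Vt/(Pplat − PEEP) = 475.0 / (10.5 − 4) = 475.0/6.5 = 73.077 mL/cmH2O.
τ = R × C = 26.844 × 0.07308 L/cmH2O = 1.962 s.
Fraction remaining = e^(−Te/τ) = e^(−1.75/1.962) = 0.4099; trapped volume = 475.0 × 0.4099 = 194.7 mL.
Additional alveolar pressure from trapping ≈ V_trapped / C = 194.7 / 73.077 = 2.664 cmH2O.

2.7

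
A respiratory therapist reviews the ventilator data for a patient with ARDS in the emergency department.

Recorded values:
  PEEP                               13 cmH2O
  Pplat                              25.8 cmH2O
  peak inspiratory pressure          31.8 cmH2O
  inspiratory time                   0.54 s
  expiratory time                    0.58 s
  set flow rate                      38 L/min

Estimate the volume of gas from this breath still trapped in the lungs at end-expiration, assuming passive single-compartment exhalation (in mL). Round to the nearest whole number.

35

Flow: 38 L/min ÷ 60 = 0.6333 L/s.
Vt = flow × Ti = 0.6333 L/s × 0.54 s × 1000 mL/L = 341.98 mL.
R = (PIP − Pplat)/V̇ = (31.8 − 25.8) / 0.6333 = 6.0/0.6333 = 9.474 cmH2O·s/L.
C = Vt/(Pplat − PEEP) = 341.98 / (25.8 − 13) = 341.98/12.8 = 26.717 mL/cmH2O.
τ = R × C = 9.474 × 0.02672 L/cmH2O = 0.2531 s.
Fraction remaining = e^(−Te/τ) = e^(−0.58/0.2531) = 0.1011.
Trapped volume = 341.98 × 0.1011 = 34.574 mL.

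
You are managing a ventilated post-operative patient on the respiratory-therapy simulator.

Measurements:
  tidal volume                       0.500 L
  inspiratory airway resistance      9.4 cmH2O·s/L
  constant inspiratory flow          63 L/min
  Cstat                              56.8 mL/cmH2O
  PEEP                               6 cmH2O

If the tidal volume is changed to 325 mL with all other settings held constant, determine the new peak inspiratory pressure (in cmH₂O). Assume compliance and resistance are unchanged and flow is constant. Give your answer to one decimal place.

21.6

Flow: 63 L/min ÷ 60 = 1.05 L/s.
PIP = Vt/C + R·V̇ + PEEP (constant-flow equation of motion).
Only the elastic term changes: ΔPIP = ΔVt / C = (325 − 500) / 56.8 = -3.081 cmH2O.
Original PIP = 500/56.8 + 9.4×1.05 + 6 = 24.673 cmH2O; new PIP = 24.673 + (-3.081) = 21.592 cmH2O.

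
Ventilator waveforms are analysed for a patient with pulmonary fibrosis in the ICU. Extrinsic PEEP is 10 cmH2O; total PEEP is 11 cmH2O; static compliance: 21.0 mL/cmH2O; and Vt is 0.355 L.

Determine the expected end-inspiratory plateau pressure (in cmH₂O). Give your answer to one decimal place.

27.9

End-expiratory occlusion gives total PEEP = 11 cmH2O (intrinsic PEEP = 11 − 10 = 1). Use total PEEP for the elastic gradient.
Pplat = PEEPtotal + Vt / Cstat = 11 + 355 / 21.0 = 11 + 16.905 = 27.905 cmH2O.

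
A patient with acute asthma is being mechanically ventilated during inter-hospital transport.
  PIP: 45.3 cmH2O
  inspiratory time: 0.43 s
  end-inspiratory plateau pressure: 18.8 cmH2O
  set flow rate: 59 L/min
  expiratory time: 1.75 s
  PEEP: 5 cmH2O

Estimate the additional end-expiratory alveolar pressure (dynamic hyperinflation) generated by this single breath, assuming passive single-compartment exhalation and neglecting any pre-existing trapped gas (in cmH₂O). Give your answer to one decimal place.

1.7

Flow: 59 L/min ÷ 60 = 0.9833 L/s.
Vt = flow × Ti = 0.9833 L/s × 0.43 s × 1000 mL/L = 422.82 mL.
R = (PIP − Pplat)/V̇ = (45.3 − 18.8) / 0.9833 = 26.5/0.9833 = 26.95 cmH2O·s/L.
C = Vt/(Pplat − PEEP) = 422.82 / (18.8 − 5) = 422.82/13.8 = 30.639 mL/cmH2O.
τ = R × C = 26.95 × 0.03064 L/cmH2O = 0.8257 s.
Fraction remaining = e^(−Te/τ) = e^(−1.75/0.8257) = 0.1201; trapped volume = 422.82 × 0.1201 = 50.781 mL.
Additional alveolar pressure from trapping ≈ V_trapped / C = 50.781 / 30.639 = 1.657 cmH2O.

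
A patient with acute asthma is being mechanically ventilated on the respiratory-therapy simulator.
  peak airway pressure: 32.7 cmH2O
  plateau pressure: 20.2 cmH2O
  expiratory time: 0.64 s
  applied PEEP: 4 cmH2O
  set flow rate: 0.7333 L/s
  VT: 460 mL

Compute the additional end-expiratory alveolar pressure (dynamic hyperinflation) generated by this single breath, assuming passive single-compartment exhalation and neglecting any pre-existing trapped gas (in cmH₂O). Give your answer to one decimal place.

4.3

R = (PIP − Pplat)/V̇ = (32.7 − 20.2) / 0.7333 = 12.5/0.7333 = 17.046 cmH2O·s/L.
C = Vt/(Pplat − PEEP) = 460.0 / (20.2 − 4) = 460.0/16.2 = 28.395 mL/cmH2O.
τ = R × C = 17.046 × 0.0284 L/cmH2O = 0.4841 s.
Fraction remaining = e^(−Te/τ) = e^(−0.64/0.4841) = 0.2666; trapped volume = 460.0 × 0.2666 = 122.64 mL.
Additional alveolar pressure from trapping ≈ V_trapped / C = 122.64 / 28.395 = 4.319 cmH2O.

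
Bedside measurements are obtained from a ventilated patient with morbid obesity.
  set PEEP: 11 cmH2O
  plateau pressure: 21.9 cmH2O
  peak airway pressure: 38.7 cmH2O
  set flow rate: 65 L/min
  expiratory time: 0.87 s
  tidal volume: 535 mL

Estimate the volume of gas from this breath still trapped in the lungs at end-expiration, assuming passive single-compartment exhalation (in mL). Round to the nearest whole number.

171

Flow: 65 L/min ÷ 60 = 1.0833 L/s.
R = (PIP − Pplat)/V̇ = (38.7 − 21.9) / 1.0833 = 16.8/1.0833 = 15.508 cmH2O·s/L.
C = Vt/(Pplat − PEEP) = 535.0 / (21.9 − 11) = 535.0/10.9 = 49.083 mL/cmH2O.
τ = R × C = 15.508 × 0.04908 L/cmH2O = 0.7611 s.
Fraction remaining = e^(−Te/τ) = e^(−0.87/0.7611) = 0.3188.
Trapped volume = 535.0 × 0.3188 = 170.56 mL.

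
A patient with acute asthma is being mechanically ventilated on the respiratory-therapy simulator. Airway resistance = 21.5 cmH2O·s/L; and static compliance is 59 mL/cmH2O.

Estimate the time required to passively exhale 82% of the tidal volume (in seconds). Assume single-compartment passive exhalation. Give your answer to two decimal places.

2.18

τ = R × C = 21.5 × 59 mL/cmH2O = 21.5 × 0.059 L/cmH2O = 1.269 s.
Exhaled fraction f = 1 − e^(−t/τ) → t = −τ·ln(1 − f) = −1.269·ln(0.18) = 2.176 s.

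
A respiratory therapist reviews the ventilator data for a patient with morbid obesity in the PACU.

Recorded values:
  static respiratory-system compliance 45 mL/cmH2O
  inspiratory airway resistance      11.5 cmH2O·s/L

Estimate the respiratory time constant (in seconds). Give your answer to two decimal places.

τ = R × C = 11.5 × 45 mL/cmH2O = 11.5 × 0.045 L/cmH2O = 0.5175 s.

0.52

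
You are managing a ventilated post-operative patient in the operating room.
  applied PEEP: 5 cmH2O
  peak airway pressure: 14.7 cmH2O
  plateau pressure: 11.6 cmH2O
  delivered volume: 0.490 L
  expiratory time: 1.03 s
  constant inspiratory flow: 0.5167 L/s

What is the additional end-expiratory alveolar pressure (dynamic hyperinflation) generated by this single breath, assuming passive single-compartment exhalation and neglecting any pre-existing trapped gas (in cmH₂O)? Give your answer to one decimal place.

0.7

R = (PIP − Pplat)/V̇ = (14.7 − 11.6) / 0.5167 = 3.1/0.5167 = 6.0 cmH2O·s/L.
C = Vt/(Pplat − PEEP) = 490.0 / (11.6 − 5) = 490.0/6.6 = 74.242 mL/cmH2O.
τ = R × C = 6.0 × 0.07424 L/cmH2O = 0.4454 s.
Fraction remaining = e^(−Te/τ) = e^(−1.03/0.4454) = 0.09901; trapped volume = 490.0 × 0.09901 = 48.515 mL.
Additional alveolar pressure from trapping ≈ V_trapped / C = 48.515 / 74.242 = 0.6535 cmH2O.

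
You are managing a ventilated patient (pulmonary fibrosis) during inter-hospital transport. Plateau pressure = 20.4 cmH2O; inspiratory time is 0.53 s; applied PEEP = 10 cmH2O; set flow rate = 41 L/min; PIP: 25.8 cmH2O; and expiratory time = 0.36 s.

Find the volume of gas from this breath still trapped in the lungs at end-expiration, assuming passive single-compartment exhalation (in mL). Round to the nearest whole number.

Flow: 41 L/min ÷ 60 = 0.6833 L/s.
Vt = flow × Ti = 0.6833 L/s × 0.53 s × 1000 mL/L = 362.15 mL.
R = (PIP − Pplat)/V̇ = (25.8 − 20.4) / 0.6833 = 5.4/0.6833 = 7.903 cmH2O·s/L.
C = Vt/(Pplat − PEEP) = 362.15 / (20.4 − 10) = 362.15/10.4 = 34.822 mL/cmH2O.
τ = R × C = 7.903 × 0.03482 L/cmH2O = 0.2752 s.
Fraction remaining = e^(−Te/τ) = e^(−0.36/0.2752) = 0.2703.
Trapped volume = 362.15 × 0.2703 = 97.889 mL.

98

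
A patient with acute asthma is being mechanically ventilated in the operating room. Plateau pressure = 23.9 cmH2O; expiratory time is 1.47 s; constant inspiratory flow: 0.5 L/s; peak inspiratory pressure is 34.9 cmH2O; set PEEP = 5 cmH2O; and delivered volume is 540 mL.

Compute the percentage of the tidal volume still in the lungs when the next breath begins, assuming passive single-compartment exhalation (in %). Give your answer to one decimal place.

9.6

R = (PIP − Pplat)/V̇ = (34.9 − 23.9) / 0.5 = 11.0/0.5 = 22.0 cmH2O·s/L.
C = Vt/(Pplat − PEEP) = 540.0 / (23.9 − 5) = 540.0/18.9 = 28.571 mL/cmH2O.
τ = R × C = 22.0 × 0.02857 L/cmH2O = 0.6285 s.
Fraction remaining at end-expiration = e^(−Te/τ) = e^(−1.47/0.6285) = 0.09643 → 9.643%.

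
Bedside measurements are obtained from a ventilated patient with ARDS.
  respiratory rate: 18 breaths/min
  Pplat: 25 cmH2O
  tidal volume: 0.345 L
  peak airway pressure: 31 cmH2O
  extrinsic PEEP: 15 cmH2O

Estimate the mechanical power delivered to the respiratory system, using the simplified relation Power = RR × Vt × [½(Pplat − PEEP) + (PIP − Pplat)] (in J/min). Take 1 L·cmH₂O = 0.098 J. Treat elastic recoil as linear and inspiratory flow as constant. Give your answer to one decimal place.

Per-breath work = Vt × [½(Pplat−PEEP) + (PIP−Pplat)] = 0.345 × [0.5×10.0 + 6.0] = 0.345 × 11.0 = 3.795 L·cmH2O.
Power = 18 × 3.795 = 68.31 L·cmH2O/min.
× 0.098 J/(L·cmH2O) → 6.694 J/min.

6.7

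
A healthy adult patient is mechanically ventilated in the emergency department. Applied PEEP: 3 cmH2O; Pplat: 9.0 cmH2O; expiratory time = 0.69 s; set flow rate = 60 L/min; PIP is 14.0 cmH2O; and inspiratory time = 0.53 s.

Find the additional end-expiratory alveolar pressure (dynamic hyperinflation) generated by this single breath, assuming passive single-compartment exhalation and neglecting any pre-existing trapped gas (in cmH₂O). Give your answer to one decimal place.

1.3

Flow: 60 L/min ÷ 60 = 1 L/s.
Vt = flow × Ti = 1 L/s × 0.53 s × 1000 mL/L = 530.0 mL.
R = (PIP − Pplat)/V̇ = (14.0 − 9.0) / 1 = 5.0/1 = 5.0 cmH2O·s/L.
C = Vt/(Pplat − PEEP) = 530.0 / (9.0 − 3) = 530.0/6.0 = 88.333 mL/cmH2O.
τ = R × C = 5.0 × 0.08833 L/cmH2O = 0.4417 s.
Fraction remaining = e^(−Te/τ) = e^(−0.69/0.4417) = 0.2097; trapped volume = 530.0 × 0.2097 = 111.14 mL.
Additional alveolar pressure from trapping ≈ V_trapped / C = 111.14 / 88.333 = 1.258 cmH2O.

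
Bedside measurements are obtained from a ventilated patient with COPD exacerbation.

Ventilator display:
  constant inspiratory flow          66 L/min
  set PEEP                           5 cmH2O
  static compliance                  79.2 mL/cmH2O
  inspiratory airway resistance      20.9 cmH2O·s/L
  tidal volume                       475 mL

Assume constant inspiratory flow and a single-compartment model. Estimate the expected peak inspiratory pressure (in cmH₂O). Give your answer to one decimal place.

34.0

Flow: 66 L/min ÷ 60 = 1.1 L/s.
Equation of motion (constant flow): PIP = Vt/C + R·V̇ + PEEP.
PIP = 475/79.2 + 20.9×1.1 + 5 = 5.997 + 22.99 + 5 = 33.987 cmH2O.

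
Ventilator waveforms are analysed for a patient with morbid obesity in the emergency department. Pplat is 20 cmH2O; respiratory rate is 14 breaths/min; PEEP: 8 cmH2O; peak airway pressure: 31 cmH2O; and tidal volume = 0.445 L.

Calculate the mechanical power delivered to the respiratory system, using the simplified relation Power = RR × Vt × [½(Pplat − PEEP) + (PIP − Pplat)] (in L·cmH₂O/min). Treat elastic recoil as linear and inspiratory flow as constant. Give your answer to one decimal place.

105.9

Per-breath work = Vt × [½(Pplat−PEEP) + (PIP−Pplat)] = 0.445 × [0.5×12.0 + 11.0] = 0.445 × 17.0 = 7.565 L·cmH2O.
Power = 14 × 7.565 = 105.91 L·cmH2O/min.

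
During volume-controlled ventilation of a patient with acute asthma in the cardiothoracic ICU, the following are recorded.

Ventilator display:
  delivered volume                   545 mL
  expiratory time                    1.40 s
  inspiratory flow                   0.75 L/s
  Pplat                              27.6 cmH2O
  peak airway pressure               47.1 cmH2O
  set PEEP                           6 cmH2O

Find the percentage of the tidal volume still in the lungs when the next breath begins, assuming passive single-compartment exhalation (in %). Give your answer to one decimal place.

R = (PIP − Pplat)/V̇ = (47.1 − 27.6) / 0.75 = 19.5/0.75 = 26.0 cmH2O·s/L.
C = Vt/(Pplat − PEEP) = 545.0 / (27.6 − 6) = 545.0/21.6 = 25.231 mL/cmH2O.
τ = R × C = 26.0 × 0.02523 L/cmH2O = 0.656 s.
Fraction remaining at end-expiration = e^(−Te/τ) = e^(−1.40/0.656) = 0.1183 → 11.83%.

11.8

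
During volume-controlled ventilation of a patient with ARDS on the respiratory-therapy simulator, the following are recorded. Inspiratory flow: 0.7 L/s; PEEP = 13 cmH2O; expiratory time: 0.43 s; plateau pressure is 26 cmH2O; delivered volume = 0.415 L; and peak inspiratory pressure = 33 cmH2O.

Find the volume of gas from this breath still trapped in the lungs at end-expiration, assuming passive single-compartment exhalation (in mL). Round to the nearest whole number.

R = (PIP − Pplat)/V̇ = (33 − 26) / 0.7 = 7.0/0.7 = 10.0 cmH2O·s/L.
C = Vt/(Pplat − PEEP) = 415.0 / (26 − 13) = 415.0/13.0 = 31.923 mL/cmH2O.
τ = R × C = 10.0 × 0.03192 L/cmH2O = 0.3192 s.
Fraction remaining = e^(−Te/τ) = e^(−0.43/0.3192) = 0.26.
Trapped volume = 415.0 × 0.26 = 107.9 mL.

108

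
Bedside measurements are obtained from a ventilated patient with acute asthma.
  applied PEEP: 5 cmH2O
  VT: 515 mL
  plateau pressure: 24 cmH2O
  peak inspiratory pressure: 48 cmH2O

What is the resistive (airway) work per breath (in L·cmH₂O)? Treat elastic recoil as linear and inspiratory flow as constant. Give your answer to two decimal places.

12.36

With constant inspiratory flow the resistive pressure is constant at PIP − Pplat = 48 − 24 = 24.0 cmH2O, so resistive work = 24.0 × 0.515 = 12.36 L·cmH2O.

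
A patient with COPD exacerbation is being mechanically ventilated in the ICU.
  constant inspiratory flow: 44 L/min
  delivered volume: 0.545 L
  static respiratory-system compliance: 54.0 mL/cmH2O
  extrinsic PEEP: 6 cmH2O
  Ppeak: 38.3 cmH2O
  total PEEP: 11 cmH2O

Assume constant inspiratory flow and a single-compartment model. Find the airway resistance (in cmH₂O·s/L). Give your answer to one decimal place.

23.5

Flow: 44 L/min ÷ 60 = 0.7333 L/s.
Total PEEP = 11 cmH2O (set 6 + intrinsic 5); this is the baseline alveolar pressure.
Equation of motion (constant flow): PIP = Vt/C + R·V̇ + PEEP.
R·V̇ = PIP − Vt/C − PEEP = 38.3 − 545/54.0 − 11 = 38.3 − 10.093 − 11 = 17.207 cmH2O.
R = 17.207 / 0.7333 = 23.465 cmH2O·s/L.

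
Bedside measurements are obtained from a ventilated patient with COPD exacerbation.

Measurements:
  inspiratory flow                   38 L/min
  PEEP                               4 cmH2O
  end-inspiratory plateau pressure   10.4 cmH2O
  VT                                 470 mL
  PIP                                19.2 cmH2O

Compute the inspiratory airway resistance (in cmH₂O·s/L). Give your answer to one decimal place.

Flow: 38 L/min ÷ 60 = 0.6333 L/s.
Raw = (PIP − Pplat) / flow = (19.2 − 10.4) / 0.6333 = 8.8 / 0.6333 = 13.895 cmH2O·s/L.

13.9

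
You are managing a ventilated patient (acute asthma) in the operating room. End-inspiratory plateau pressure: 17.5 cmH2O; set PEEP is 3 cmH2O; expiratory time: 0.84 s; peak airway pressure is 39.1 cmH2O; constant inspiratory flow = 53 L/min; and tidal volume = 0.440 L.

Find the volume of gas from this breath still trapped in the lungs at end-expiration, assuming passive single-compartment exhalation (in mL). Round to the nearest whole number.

142

Flow: 53 L/min ÷ 60 = 0.8833 L/s.
R = (PIP − Pplat)/V̇ = (39.1 − 17.5) / 0.8833 = 21.6/0.8833 = 24.454 cmH2O·s/L.
C = Vt/(Pplat − PEEP) = 440.0 / (17.5 − 3) = 440.0/14.5 = 30.345 mL/cmH2O.
τ = R × C = 24.454 × 0.03035 L/cmH2O = 0.7422 s.
Fraction remaining = e^(−Te/τ) = e^(−0.84/0.7422) = 0.3225.
Trapped volume = 440.0 × 0.3225 = 141.9 mL.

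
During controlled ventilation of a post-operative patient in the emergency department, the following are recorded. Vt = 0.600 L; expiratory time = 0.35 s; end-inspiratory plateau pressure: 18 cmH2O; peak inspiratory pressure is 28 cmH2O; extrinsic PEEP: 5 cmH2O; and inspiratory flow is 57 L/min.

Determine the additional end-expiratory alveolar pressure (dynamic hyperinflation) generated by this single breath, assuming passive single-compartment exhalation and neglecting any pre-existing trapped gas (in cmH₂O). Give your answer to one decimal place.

6.3

Flow: 57 L/min ÷ 60 = 0.95 L/s.
R = (PIP − Pplat)/V̇ = (28 − 18) / 0.95 = 10.0/0.95 = 10.526 cmH2O·s/L.
C = Vt/(Pplat − PEEP) = 600.0 / (18 − 5) = 600.0/13.0 = 46.154 mL/cmH2O.
τ = R × C = 10.526 × 0.04615 L/cmH2O = 0.4858 s.
Fraction remaining = e^(−Te/τ) = e^(−0.35/0.4858) = 0.4865; trapped volume = 600.0 × 0.4865 = 291.9 mL.
Additional alveolar pressure from trapping ≈ V_trapped / C = 291.9 / 46.154 = 6.324 cmH2O.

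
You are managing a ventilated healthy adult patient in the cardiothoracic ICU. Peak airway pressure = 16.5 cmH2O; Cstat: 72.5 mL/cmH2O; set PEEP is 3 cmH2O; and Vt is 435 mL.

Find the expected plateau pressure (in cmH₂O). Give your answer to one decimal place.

9.0

Pplat = PEEP + Vt / Cstat = 3 + 435 / 72.5 = 3 + 6.0 = 9.0 cmH2O.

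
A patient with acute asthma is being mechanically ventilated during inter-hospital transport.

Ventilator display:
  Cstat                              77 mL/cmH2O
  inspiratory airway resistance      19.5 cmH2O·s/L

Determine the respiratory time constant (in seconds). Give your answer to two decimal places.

1.50

τ = R × C = 19.5 × 77 mL/cmH2O = 19.5 × 0.077 L/cmH2O = 1.502 s.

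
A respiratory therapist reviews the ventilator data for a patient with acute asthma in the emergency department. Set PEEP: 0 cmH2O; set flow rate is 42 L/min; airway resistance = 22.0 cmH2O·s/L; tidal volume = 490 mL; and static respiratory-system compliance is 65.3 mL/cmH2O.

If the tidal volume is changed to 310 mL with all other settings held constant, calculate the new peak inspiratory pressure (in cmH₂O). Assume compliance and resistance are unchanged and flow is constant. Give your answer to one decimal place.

Flow: 42 L/min ÷ 60 = 0.7 L/s.
PIP = Vt/C + R·V̇ + PEEP (constant-flow equation of motion).
Only the elastic term changes: ΔPIP = ΔVt / C = (310 − 490) / 65.3 = -2.757 cmH2O.
Original PIP = 490/65.3 + 22.0×0.7 + 0 = 22.904 cmH2O; new PIP = 22.904 + (-2.757) = 20.147 cmH2O.

20.1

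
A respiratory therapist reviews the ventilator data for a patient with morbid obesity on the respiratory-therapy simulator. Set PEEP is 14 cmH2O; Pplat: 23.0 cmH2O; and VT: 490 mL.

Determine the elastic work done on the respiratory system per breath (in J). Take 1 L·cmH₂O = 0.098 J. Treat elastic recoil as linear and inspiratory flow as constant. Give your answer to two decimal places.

Elastic work ≈ ½ × (Pplat − PEEP) × Vt = 0.5 × (23.0 − 14) × 0.490 L = 0.5 × 9.0 × 0.490 = 2.205 L·cmH2O.
× 0.098 J/(L·cmH2O) → 0.2161 J.

0.22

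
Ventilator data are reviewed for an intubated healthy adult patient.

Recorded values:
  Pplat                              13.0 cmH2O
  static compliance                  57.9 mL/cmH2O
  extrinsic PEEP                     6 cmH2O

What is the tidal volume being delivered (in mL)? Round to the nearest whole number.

405

Vt = Cstat × (Pplat − PEEP) = 57.9 × (13.0 − 6) = 57.9 × 7.0 = 405.3 mL.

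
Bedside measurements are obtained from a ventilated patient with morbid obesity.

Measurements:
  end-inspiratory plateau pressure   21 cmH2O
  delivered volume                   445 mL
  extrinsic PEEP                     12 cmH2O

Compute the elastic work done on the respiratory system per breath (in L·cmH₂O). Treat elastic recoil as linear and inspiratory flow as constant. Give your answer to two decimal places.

Elastic work ≈ ½ × (Pplat − PEEP) × Vt = 0.5 × (21 − 12) × 0.445 L = 0.5 × 9.0 × 0.445 = 2.003 L·cmH2O.

2.00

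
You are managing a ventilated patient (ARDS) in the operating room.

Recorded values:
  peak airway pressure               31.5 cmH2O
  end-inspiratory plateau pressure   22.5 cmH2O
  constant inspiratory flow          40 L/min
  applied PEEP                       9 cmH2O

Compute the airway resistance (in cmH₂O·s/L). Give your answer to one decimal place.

Flow: 40 L/min ÷ 60 = 0.6667 L/s.
Raw = (PIP − Pplat) / flow = (31.5 − 22.5) / 0.6667 = 9.0 / 0.6667 = 13.499 cmH2O·s/L.

13.5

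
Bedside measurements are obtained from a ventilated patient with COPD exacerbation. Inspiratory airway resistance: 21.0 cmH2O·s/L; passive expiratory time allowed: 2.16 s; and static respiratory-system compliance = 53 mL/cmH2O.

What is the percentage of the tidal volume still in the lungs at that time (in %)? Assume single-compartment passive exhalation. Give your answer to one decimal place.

τ = R × C = 21.0 × 53 mL/cmH2O = 21.0 × 0.053 L/cmH2O = 1.113 s.
Passive exhalation: V(t)/V₀ = e^(−t/τ) = e^(−2.16/1.113) = 0.1436.
Fraction remaining = 0.1436 → 14.36%.

14.4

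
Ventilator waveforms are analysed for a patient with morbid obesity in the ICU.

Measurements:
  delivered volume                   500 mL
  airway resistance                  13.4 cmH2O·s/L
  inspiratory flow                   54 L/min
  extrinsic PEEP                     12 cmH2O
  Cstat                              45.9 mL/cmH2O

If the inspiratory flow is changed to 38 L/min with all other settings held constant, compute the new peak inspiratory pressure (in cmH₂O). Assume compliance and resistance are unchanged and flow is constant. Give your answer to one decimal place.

31.4

Flow: 54 L/min ÷ 60 = 0.9 L/s.
New flow: 38 L/min ÷ 60 = 0.6333 L/s.
PIP = Vt/C + R·V̇ + PEEP (constant-flow equation of motion).
Only the resistive term changes: ΔPIP = R × ΔV̇ = 13.4 × (0.6333 − 0.9) = 13.4 × -0.2667 = -3.574 cmH2O.
Original PIP = 500/45.9 + 13.4×0.9 + 12 = 34.953 cmH2O; new PIP = 34.953 + (-3.574) = 31.379 cmH2O.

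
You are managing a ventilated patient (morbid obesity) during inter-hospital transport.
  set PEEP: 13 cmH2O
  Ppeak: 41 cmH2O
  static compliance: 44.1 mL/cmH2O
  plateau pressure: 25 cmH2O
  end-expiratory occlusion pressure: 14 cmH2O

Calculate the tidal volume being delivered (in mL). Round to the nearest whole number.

485

End-expiratory occlusion gives total PEEP = 14 cmH2O (intrinsic PEEP = 14 − 13 = 1). Use total PEEP for the elastic gradient.
Vt = Cstat × (Pplat − PEEPtotal) = 44.1 × (25 − 14) = 44.1 × 11.0 = 485.1 mL.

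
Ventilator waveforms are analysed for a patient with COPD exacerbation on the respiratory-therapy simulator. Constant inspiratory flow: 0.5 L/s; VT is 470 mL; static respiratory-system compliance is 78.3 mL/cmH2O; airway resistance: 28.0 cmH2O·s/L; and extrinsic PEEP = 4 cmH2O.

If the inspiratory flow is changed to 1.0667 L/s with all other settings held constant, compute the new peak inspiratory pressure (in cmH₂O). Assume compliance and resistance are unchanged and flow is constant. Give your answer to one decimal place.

39.9

PIP = Vt/C + R·V̇ + PEEP (constant-flow equation of motion).
Only the resistive term changes: ΔPIP = R × ΔV̇ = 28.0 × (1.0667 − 0.5) = 28.0 × 0.5667 = 15.868 cmH2O.
Original PIP = 470/78.3 + 28.0×0.5 + 4 = 24.003 cmH2O; new PIP = 24.003 + (15.868) = 39.871 cmH2O.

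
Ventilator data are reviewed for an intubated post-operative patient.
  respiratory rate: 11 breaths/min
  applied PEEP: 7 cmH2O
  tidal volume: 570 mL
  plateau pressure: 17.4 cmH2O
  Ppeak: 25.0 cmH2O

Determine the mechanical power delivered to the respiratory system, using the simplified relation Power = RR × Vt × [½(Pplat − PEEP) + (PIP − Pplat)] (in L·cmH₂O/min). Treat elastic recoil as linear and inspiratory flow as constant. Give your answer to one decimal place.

Per-breath work = Vt × [½(Pplat−PEEP) + (PIP−Pplat)] = 0.570 × [0.5×10.4 + 7.6] = 0.570 × 12.8 = 7.296 L·cmH2O.
Power = 11 × 7.296 = 80.256 L·cmH2O/min.

80.3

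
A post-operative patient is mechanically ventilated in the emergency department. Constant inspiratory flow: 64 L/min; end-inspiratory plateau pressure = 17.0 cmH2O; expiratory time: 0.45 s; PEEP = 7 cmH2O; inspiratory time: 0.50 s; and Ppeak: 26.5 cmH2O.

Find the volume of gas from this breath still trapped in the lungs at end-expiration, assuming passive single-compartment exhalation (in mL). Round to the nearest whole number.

207

Flow: 64 L/min ÷ 60 = 1.0667 L/s.
Vt = flow × Ti = 1.0667 L/s × 0.50 s × 1000 mL/L = 533.35 mL.
R = (PIP − Pplat)/V̇ = (26.5 − 17.0) / 1.0667 = 9.5/1.0667 = 8.906 cmH2O·s/L.
C = Vt/(Pplat − PEEP) = 533.35 / (17.0 − 7) = 533.35/10.0 = 53.335 mL/cmH2O.
τ = R × C = 8.906 × 0.05334 L/cmH2O = 0.475 s.
Fraction remaining = e^(−Te/τ) = e^(−0.45/0.475) = 0.3878.
Trapped volume = 533.35 × 0.3878 = 206.83 mL.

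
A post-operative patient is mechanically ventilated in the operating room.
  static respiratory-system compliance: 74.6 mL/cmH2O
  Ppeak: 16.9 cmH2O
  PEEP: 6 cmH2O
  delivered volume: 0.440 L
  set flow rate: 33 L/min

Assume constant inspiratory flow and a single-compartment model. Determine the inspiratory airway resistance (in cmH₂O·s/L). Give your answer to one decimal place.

9.1

Flow: 33 L/min ÷ 60 = 0.55 L/s.
Equation of motion (constant flow): PIP = Vt/C + R·V̇ + PEEP.
R·V̇ = PIP − Vt/C − PEEP = 16.9 − 440/74.6 − 6 = 16.9 − 5.898 − 6 = 5.002 cmH2O.
R = 5.002 / 0.55 = 9.095 cmH2O·s/L.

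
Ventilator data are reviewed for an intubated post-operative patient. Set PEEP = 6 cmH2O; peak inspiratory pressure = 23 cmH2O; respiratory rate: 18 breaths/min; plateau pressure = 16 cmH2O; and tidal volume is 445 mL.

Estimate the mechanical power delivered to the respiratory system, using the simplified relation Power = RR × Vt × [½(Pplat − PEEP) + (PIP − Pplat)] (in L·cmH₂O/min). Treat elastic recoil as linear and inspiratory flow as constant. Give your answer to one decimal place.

Per-breath work = Vt × [½(Pplat−PEEP) + (PIP−Pplat)] = 0.445 × [0.5×10.0 + 7.0] = 0.445 × 12.0 = 5.34 L·cmH2O.
Power = 18 × 5.34 = 96.12 L·cmH2O/min.

96.1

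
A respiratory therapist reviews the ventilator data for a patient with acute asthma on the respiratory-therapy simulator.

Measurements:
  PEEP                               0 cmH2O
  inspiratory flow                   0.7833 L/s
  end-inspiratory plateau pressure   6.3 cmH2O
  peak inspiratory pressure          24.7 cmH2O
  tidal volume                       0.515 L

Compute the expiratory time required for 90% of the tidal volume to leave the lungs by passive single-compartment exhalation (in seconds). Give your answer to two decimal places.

4.42

R = (PIP − Pplat)/V̇ = (24.7 − 6.3) / 0.7833 = 18.4/0.7833 = 23.49 cmH2O·s/L.
C = Vt/(Pplat − PEEP) = 515.0 / (6.3 − 0) = 515.0/6.3 = 81.746 mL/cmH2O.
τ = R × C = 23.49 × 0.08175 L/cmH2O = 1.92 s.
t = −τ·ln(1 − 0.90) = −1.92·ln(0.1) = 4.421 s.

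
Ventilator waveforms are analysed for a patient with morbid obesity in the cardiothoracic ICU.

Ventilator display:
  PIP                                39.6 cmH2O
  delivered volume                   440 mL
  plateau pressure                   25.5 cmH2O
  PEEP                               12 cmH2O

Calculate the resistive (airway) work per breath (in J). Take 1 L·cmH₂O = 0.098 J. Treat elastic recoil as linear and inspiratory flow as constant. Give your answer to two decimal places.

With constant inspiratory flow the resistive pressure is constant at PIP − Pplat = 39.6 − 25.5 = 14.1 cmH2O, so resistive work = 14.1 × 0.440 = 6.204 L·cmH2O.
× 0.098 J/(L·cmH2O) → 0.608 J.

0.61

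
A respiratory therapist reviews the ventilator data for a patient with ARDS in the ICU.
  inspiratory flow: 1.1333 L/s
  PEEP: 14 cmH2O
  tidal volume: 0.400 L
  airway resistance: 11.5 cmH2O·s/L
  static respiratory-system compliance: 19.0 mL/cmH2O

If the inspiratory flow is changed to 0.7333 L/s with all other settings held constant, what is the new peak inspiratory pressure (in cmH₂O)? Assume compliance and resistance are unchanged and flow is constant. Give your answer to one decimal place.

PIP = Vt/C + R·V̇ + PEEP (constant-flow equation of motion).
Only the resistive term changes: ΔPIP = R × ΔV̇ = 11.5 × (0.7333 − 1.1333) = 11.5 × -0.4 = -4.6 cmH2O.
Original PIP = 400/19.0 + 11.5×1.1333 + 14 = 48.086 cmH2O; new PIP = 48.086 + (-4.6) = 43.486 cmH2O.

43.5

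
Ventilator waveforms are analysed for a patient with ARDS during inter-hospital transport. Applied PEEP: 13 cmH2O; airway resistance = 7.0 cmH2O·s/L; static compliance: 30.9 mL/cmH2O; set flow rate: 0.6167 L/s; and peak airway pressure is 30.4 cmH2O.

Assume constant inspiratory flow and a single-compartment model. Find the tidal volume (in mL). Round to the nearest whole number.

Equation of motion (constant flow): PIP = Vt/C + R·V̇ + PEEP.
Vt/C = PIP − R·V̇ − PEEP = 30.4 − 4.317 − 13 = 13.083 cmH2O.
Vt = C × 13.083 = 30.9 × 13.083 = 404.26 mL.

404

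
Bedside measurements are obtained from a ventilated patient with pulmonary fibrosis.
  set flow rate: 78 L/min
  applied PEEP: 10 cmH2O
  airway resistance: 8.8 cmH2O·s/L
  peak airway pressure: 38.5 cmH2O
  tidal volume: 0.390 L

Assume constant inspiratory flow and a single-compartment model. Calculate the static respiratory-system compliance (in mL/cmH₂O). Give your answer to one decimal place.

Flow: 78 L/min ÷ 60 = 1.3 L/s.
Equation of motion (constant flow): PIP = Vt/C + R·V̇ + PEEP.
Vt/C = PIP − R·V̇ − PEEP = 38.5 − 8.8×1.3 − 10 = 38.5 − 11.44 − 10 = 17.06 cmH2O.
C = Vt / 17.06 = 390 / 17.06 = 22.86 mL/cmH2O.

22.9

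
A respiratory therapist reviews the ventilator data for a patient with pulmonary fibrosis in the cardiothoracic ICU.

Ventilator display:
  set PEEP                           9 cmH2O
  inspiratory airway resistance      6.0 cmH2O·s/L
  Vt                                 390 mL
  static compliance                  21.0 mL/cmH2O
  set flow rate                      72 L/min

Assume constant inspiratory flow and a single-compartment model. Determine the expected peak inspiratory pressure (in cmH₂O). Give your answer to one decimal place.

34.8

Flow: 72 L/min ÷ 60 = 1.2 L/s.
Equation of motion (constant flow): PIP = Vt/C + R·V̇ + PEEP.
PIP = 390/21.0 + 6.0×1.2 + 9 = 18.571 + 7.2 + 9 = 34.771 cmH2O.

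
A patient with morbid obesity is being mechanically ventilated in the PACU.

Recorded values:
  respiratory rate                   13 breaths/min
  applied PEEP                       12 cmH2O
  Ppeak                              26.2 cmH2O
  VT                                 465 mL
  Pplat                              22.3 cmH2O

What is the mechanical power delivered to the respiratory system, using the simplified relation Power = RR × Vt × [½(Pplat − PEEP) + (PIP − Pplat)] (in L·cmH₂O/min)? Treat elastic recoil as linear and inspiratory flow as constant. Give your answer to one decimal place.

54.7

Per-breath work = Vt × [½(Pplat−PEEP) + (PIP−Pplat)] = 0.465 × [0.5×10.3 + 3.9] = 0.465 × 9.05 = 4.208 L·cmH2O.
Power = 13 × 4.208 = 54.704 L·cmH2O/min.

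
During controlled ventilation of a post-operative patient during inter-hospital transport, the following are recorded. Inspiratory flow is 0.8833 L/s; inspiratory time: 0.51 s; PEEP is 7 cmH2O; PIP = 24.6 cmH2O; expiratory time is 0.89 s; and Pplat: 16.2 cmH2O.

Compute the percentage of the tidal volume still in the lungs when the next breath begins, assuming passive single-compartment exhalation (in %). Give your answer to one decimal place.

14.8

Vt = flow × Ti = 0.8833 L/s × 0.51 s × 1000 mL/L = 450.48 mL.
R = (PIP − Pplat)/V̇ = (24.6 − 16.2) / 0.8833 = 8.4/0.8833 = 9.51 cmH2O·s/L.
C = Vt/(Pplat − PEEP) = 450.48 / (16.2 − 7) = 450.48/9.2 = 48.965 mL/cmH2O.
τ = R × C = 9.51 × 0.04897 L/cmH2O = 0.4657 s.
Fraction remaining at end-expiration = e^(−Te/τ) = e^(−0.89/0.4657) = 0.1479 → 14.79%.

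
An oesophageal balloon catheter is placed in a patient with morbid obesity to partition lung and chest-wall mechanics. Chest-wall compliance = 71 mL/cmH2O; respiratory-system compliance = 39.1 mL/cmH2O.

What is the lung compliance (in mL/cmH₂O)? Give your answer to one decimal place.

87.0

1/CL = 1/Crs − 1/Ccw.
1/CL = 1/39.1 − 1/71 = 0.01149.
CL = 87.032 mL/cmH2O.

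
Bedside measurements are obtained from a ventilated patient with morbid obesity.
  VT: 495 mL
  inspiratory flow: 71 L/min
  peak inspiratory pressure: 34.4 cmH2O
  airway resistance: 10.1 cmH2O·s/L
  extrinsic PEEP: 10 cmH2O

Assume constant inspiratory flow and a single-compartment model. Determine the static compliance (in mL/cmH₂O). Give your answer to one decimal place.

39.8

Flow: 71 L/min ÷ 60 = 1.1833 L/s.
Equation of motion (constant flow): PIP = Vt/C + R·V̇ + PEEP.
Vt/C = PIP − R·V̇ − PEEP = 34.4 − 10.1×1.1833 − 10 = 34.4 − 11.951 − 10 = 12.449 cmH2O.
C = Vt / 12.449 = 495 / 12.449 = 39.762 mL/cmH2O.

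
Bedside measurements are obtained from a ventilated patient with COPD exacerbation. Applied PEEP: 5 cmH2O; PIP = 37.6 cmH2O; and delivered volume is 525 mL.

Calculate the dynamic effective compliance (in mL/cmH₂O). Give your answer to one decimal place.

16.1

Dynamic compliance = Vt / (PIP − PEEP) = 525 / (37.6 − 5) = 525 / 32.6 = 16.104 mL/cmH2O.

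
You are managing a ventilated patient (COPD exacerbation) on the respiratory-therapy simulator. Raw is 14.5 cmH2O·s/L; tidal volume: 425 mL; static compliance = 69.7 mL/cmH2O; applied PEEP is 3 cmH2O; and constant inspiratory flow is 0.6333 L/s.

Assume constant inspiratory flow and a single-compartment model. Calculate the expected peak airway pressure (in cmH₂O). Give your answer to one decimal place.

Equation of motion (constant flow): PIP = Vt/C + R·V̇ + PEEP.
PIP = 425/69.7 + 14.5×0.6333 + 3 = 6.098 + 9.183 + 3 = 18.281 cmH2O.

18.3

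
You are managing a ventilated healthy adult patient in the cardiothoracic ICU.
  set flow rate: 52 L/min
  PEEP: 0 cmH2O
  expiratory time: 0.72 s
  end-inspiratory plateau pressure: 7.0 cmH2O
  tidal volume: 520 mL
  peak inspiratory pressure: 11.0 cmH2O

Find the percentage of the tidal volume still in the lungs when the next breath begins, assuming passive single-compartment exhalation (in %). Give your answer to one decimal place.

12.2

Flow: 52 L/min ÷ 60 = 0.8667 L/s.
R = (PIP − Pplat)/V̇ = (11.0 − 7.0) / 0.8667 = 4.0/0.8667 = 4.615 cmH2O·s/L.
C = Vt/(Pplat − PEEP) = 520.0 / (7.0 − 0) = 520.0/7.0 = 74.286 mL/cmH2O.
τ = R × C = 4.615 × 0.07429 L/cmH2O = 0.3428 s.
Fraction remaining at end-expiration = e^(−Te/τ) = e^(−0.72/0.3428) = 0.1224 → 12.24%.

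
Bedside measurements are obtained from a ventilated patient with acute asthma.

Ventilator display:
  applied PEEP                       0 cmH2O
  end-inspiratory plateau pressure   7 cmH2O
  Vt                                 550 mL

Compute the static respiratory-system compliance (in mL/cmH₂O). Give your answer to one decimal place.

78.6

Cstat = Vt / (Pplat − PEEP) = 550 / (7 − 0) = 550 / 7.0 = 78.571 mL/cmH2O.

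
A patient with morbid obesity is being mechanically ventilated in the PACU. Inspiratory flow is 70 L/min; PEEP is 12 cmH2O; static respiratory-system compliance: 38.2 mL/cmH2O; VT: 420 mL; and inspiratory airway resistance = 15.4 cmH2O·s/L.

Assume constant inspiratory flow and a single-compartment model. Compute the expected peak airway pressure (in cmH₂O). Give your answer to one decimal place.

Flow: 70 L/min ÷ 60 = 1.1667 L/s.
Equation of motion (constant flow): PIP = Vt/C + R·V̇ + PEEP.
PIP = 420/38.2 + 15.4×1.1667 + 12 = 10.995 + 17.967 + 12 = 40.962 cmH2O.

41.0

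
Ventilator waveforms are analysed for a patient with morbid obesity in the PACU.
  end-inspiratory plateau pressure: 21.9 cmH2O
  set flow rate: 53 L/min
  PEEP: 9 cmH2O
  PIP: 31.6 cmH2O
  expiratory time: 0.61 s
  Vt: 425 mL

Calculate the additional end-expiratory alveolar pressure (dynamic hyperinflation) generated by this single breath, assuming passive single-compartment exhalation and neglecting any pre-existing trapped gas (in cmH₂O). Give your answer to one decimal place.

Flow: 53 L/min ÷ 60 = 0.8833 L/s.
R = (PIP − Pplat)/V̇ = (31.6 − 21.9) / 0.8833 = 9.7/0.8833 = 10.982 cmH2O·s/L.
C = Vt/(Pplat − PEEP) = 425.0 / (21.9 − 9) = 425.0/12.9 = 32.946 mL/cmH2O.
τ = R × C = 10.982 × 0.03295 L/cmH2O = 0.3619 s.
Fraction remaining = e^(−Te/τ) = e^(−0.61/0.3619) = 0.1853; trapped volume = 425.0 × 0.1853 = 78.753 mL.
Additional alveolar pressure from trapping ≈ V_trapped / C = 78.753 / 32.946 = 2.39 cmH2O.

2.4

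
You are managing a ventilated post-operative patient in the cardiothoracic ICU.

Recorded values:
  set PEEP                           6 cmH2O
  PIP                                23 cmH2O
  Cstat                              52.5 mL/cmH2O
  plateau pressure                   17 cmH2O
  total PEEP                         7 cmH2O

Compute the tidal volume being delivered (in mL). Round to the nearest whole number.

525

End-expiratory occlusion gives total PEEP = 7 cmH2O (intrinsic PEEP = 7 − 6 = 1). Use total PEEP for the elastic gradient.
Vt = Cstat × (Pplat − PEEPtotal) = 52.5 × (17 − 7) = 52.5 × 10.0 = 525.0 mL.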